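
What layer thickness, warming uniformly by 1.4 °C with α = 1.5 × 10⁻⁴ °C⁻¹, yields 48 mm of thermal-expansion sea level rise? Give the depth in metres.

H = Δh/(αΔT) = 0.048 / (1.5×10⁻⁴ × 1.4) ≈ 228.6 m

about 229 m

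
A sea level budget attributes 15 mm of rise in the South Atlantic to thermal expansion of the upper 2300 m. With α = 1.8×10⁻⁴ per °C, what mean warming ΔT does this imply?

ΔT = Δh/(αH) = 0.015 / (1.8×10⁻⁴ × 2300) ≈ 0.03623 K

about 0.036 K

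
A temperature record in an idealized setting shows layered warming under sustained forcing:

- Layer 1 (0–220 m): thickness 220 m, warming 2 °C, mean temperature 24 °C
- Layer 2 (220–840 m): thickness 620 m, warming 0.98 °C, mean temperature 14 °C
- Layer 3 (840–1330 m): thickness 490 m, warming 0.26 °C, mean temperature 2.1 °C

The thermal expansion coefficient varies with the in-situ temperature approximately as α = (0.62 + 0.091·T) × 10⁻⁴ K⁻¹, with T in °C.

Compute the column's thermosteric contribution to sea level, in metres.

Layer 1: α = (0.62 + 0.091×24)×10⁻⁴ = 2.804×10⁻⁴ K⁻¹
Layer 2: α = (0.62 + 0.091×14)×10⁻⁴ = 1.894×10⁻⁴ K⁻¹
Layer 3: α = (0.62 + 0.091×2.1)×10⁻⁴ = 0.8111×10⁻⁴ K⁻¹
0–220 m: 220 × 2.804×10⁻⁴ × 2 = 0.123376 m
220–840 m: 620 × 1.894×10⁻⁴ × 0.98 = 0.11507944 m
840–1330 m: 0.8111×10⁻⁴ × 0.26 × 490 = 0.010333414 m
Δh = 0.123376 + 0.11507944 + 0.010333414 = 0.248788854 m

Δh = 0.249 m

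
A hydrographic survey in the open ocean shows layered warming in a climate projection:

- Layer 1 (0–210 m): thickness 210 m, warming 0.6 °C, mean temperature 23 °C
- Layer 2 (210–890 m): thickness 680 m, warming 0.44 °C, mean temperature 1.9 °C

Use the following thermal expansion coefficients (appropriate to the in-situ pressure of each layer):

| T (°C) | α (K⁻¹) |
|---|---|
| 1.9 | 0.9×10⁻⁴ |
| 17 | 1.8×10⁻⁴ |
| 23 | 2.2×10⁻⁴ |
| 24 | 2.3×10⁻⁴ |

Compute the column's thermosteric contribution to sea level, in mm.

Layer 1 at 23 °C → α = 2.2×10⁻⁴ K⁻¹
Layer 2 at 1.9 °C → α = 0.9×10⁻⁴ K⁻¹
210 × 0.6 × 2.2×10⁻⁴ = 0.02772 m
210–890 m: 680 × 0.9×10⁻⁴ × 0.44 = 0.026928 m
Δh = 0.02772 + 0.026928 = 0.054648 m

Δh ≈ 54.6 mm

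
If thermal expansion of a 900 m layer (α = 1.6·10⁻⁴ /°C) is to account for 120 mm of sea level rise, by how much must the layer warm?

ΔT ≈ 0.833 K

ΔT = Δh/(αH) = 0.12 / (1.6×10⁻⁴ × 900) ≈ 0.8333 K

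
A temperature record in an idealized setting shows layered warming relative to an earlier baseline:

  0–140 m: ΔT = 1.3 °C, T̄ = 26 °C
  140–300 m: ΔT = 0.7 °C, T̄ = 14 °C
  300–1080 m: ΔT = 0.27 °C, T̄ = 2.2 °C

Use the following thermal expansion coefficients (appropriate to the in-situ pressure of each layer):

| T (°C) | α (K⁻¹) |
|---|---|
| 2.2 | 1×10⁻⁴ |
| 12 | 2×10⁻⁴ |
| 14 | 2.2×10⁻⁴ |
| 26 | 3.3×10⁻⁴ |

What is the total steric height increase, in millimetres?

about 110 mm

Layer 1 at 26 °C → α = 3.3×10⁻⁴ K⁻¹
Layer 2 at 14 °C → α = 2.2×10⁻⁴ K⁻¹
Layer 3 at 2.2 °C → α = 1×10⁻⁴ K⁻¹
140 × 3.3×10⁻⁴ × 1.3 = 0.06006 m
Layer 2: 160 × 2.2×10⁻⁴ × 0.7 = 0.02464 m
0.27 × 780 × 1×10⁻⁴ = 0.02106 m
Δh = 0.06006 + 0.02464 + 0.02106 = 0.10576 m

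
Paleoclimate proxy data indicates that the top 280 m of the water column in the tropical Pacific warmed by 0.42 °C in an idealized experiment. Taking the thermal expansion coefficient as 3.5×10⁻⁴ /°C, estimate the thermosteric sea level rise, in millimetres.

41 mm

Δh = αΔT·H = 3.5×10⁻⁴ × 0.42 × 280 = 0.04116 m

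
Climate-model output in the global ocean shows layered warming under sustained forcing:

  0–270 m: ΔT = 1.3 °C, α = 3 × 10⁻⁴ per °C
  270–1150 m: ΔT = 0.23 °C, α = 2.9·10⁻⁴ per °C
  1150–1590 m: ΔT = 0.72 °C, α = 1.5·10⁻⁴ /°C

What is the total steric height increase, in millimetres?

212 mm

0–270 m: 270 × 3×10⁻⁴ × 1.3 = 0.10530 m
0.23 × 2.9×10⁻⁴ × 880 = 0.058696 m
0.72 × 440 × 1.5×10⁻⁴ = 0.04752 m
Δh = 0.10530 + 0.058696 + 0.04752 = 0.211516 m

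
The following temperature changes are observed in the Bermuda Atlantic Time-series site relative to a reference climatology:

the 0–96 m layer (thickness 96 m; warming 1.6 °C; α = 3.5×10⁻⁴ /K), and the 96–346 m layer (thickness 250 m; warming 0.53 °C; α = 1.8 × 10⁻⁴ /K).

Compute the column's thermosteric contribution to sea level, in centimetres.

7.76 cm

0–96 m: 96 × 3.5×10⁻⁴ × 1.6 = 0.05376 m
1.8×10⁻⁴ × 0.53 × 250 = 0.02385 m
Δh = 0.05376 + 0.02385 = 0.07761 m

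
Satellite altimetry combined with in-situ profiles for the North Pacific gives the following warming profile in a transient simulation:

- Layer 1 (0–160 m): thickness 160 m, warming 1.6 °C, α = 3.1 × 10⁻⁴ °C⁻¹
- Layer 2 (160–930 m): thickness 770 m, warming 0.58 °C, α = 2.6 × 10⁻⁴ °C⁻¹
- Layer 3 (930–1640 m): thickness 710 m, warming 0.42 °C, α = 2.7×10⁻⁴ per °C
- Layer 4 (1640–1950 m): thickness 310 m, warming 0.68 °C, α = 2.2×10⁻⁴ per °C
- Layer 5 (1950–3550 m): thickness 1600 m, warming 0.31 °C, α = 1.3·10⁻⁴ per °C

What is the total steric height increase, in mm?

1.6 × 3.1×10⁻⁴ × 160 = 0.07936 m
160–930 m: 2.6×10⁻⁴ × 0.58 × 770 = 0.116116 m
710 × 0.42 × 2.7×10⁻⁴ = 0.080514 m
310 × 2.2×10⁻⁴ × 0.68 = 0.046376 m
1.3×10⁻⁴ × 0.31 × 1600 = 0.06448 m
Δh = 0.07936 + 0.116116 + 0.080514 + 0.046376 + 0.06448 = 0.386846 m

387 mm of thermosteric rise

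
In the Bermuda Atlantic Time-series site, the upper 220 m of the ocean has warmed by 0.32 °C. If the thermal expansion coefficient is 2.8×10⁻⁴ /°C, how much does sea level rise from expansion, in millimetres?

about 20 mm

Δh = αΔT·H = 2.8×10⁻⁴ × 0.32 × 220 = 0.019712 m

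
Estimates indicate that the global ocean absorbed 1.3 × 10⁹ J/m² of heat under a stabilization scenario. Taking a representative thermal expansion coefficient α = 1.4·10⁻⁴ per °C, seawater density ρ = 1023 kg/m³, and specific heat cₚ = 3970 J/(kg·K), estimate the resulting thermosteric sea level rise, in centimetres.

Δh = αQ/(ρcₚ) = 1.4×10⁻⁴ × 1.3×10⁹ / (1023 × 3970) ≈ 0.044813 m

Δh ≈ 4.48 cm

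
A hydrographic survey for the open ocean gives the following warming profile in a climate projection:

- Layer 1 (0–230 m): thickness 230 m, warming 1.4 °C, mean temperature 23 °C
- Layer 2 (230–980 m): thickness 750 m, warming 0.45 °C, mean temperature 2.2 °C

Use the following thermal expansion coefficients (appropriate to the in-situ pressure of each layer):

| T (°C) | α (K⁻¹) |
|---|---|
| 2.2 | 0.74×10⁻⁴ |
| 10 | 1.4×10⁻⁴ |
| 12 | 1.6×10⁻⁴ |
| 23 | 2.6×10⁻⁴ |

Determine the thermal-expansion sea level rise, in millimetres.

Layer 1 at 23 °C → α = 2.6×10⁻⁴ K⁻¹
Layer 2 at 2.2 °C → α = 0.74×10⁻⁴ K⁻¹
0–230 m: 230 × 2.6×10⁻⁴ × 1.4 = 0.08372 m
0.74×10⁻⁴ × 750 × 0.45 = 0.024975 m
Δh = 0.08372 + 0.024975 = 0.108695 m ≈ 109 mm

109 mm of thermosteric rise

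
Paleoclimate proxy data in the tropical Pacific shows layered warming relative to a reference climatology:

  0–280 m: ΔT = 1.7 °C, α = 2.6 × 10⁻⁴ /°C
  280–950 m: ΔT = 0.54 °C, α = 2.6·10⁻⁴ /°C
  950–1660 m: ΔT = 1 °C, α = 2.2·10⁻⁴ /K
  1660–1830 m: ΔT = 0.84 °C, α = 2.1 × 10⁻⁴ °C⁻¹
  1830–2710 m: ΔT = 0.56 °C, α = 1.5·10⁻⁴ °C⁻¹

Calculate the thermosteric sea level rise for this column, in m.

0.478 m of thermosteric rise

Layer 1: 1.7 × 280 × 2.6×10⁻⁴ = 0.12376 m
280–950 m: 2.6×10⁻⁴ × 0.54 × 670 = 0.094068 m
710 × 2.2×10⁻⁴ × 1 = 0.15620 m
Layer 4: 2.1×10⁻⁴ × 0.84 × 170 = 0.029988 m
Layer 5: 880 × 0.56 × 1.5×10⁻⁴ = 0.07392 m
Δh = 0.12376 + 0.094068 + 0.15620 + 0.029988 + 0.07392 = 0.477936 m ≈ 0.478 m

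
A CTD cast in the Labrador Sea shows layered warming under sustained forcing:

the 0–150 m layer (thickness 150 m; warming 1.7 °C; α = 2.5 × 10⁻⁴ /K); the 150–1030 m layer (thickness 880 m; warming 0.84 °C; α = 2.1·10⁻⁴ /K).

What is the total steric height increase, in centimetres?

0–150 m: 1.7 × 150 × 2.5×10⁻⁴ = 0.06375 m
Layer 2: 2.1×10⁻⁴ × 0.84 × 880 = 0.155232 m
Δh = 0.06375 + 0.155232 = 0.218982 m

22 cm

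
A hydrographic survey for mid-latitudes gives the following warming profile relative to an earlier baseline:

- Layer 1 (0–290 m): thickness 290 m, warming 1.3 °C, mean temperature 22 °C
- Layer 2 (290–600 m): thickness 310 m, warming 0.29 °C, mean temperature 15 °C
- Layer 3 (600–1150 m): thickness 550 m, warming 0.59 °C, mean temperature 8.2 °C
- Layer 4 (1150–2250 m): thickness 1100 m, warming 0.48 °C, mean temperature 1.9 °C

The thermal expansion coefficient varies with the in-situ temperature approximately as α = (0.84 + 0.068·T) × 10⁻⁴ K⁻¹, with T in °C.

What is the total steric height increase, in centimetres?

Δh ≈ 20.1 cm

Layer 1: α = (0.84 + 0.068×22)×10⁻⁴ = 2.336×10⁻⁴ K⁻¹
Layer 2: α = (0.84 + 0.068×15)×10⁻⁴ = 1.86×10⁻⁴ K⁻¹
Layer 3: α = (0.84 + 0.068×8.2)×10⁻⁴ = 1.3976×10⁻⁴ K⁻¹
Layer 4: α = (0.84 + 0.068×1.9)×10⁻⁴ = 0.9692×10⁻⁴ K⁻¹
0–290 m: 2.336×10⁻⁴ × 290 × 1.3 = 0.0880672 m
290–600 m: 1.86×10⁻⁴ × 310 × 0.29 = 0.0167214 m
Layer 3: 1.3976×10⁻⁴ × 550 × 0.59 = 0.04535212 m
0.9692×10⁻⁴ × 1100 × 0.48 = 0.05117376 m
Δh = 0.0880672 + 0.0167214 + 0.04535212 + 0.05117376 = 0.20131448 m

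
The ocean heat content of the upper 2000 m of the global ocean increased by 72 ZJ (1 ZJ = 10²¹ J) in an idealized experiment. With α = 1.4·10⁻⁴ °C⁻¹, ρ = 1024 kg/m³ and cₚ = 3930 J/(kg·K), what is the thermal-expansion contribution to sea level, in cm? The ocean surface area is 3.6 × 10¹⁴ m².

0.70 cm

Per unit area: Q = 72×10²¹ / (3.6×10¹⁴) = 2×10⁸ J/m²
Δh = αQ/(ρcₚ) = 1.4×10⁻⁴ × 2×10⁸ / (1024 × 3930) ≈ 0.0069577 m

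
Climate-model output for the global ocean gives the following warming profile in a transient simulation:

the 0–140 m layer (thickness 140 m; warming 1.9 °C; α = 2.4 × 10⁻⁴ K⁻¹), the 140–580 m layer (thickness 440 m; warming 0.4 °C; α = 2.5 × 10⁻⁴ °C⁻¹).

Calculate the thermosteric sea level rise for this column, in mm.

108 mm of thermosteric rise

140 × 1.9 × 2.4×10⁻⁴ = 0.06384 m
Layer 2: 0.4 × 440 × 2.5×10⁻⁴ = 0.04400 m
Δh = 0.06384 + 0.04400 = 0.10784 m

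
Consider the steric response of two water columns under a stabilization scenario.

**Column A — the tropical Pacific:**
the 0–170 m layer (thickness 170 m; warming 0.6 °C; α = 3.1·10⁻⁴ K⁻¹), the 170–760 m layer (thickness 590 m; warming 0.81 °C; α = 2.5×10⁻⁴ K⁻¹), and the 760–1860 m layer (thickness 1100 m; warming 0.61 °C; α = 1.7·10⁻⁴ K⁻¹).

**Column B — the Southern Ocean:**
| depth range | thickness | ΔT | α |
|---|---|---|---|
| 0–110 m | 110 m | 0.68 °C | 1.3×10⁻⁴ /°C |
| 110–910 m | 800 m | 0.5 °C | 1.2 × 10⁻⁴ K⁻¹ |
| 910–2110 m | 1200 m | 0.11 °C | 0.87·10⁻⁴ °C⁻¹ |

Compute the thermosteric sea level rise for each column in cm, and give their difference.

Δh_A ≈ 27 cm, Δh_B ≈ 6.9 cm; difference ≈ 20 cm

A 170 × 0.6 × 3.1×10⁻⁴ = 0.03162 m
A 590 × 0.81 × 2.5×10⁻⁴ = 0.119475 m
A Layer 3: 0.61 × 1100 × 1.7×10⁻⁴ = 0.11407 m
A total: 0.265165 m
B 110 × 0.68 × 1.3×10⁻⁴ = 0.009724 m
B 1.2×10⁻⁴ × 800 × 0.5 = 0.04800 m
B Layer 3: 0.87×10⁻⁴ × 1200 × 0.11 = 0.011484 m
B total: 0.069208 m
Difference: 0.265165 − 0.069208 = 0.195957 m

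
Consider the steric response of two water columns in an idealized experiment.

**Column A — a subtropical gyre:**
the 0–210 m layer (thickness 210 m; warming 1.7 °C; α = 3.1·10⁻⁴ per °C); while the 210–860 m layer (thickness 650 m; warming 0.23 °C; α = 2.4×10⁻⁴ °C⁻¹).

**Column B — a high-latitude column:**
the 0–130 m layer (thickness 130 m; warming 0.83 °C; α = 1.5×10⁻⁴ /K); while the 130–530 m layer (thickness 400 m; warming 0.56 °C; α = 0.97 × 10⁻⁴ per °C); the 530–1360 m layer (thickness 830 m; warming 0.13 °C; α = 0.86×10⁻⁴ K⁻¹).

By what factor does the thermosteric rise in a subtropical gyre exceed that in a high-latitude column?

3.11

A 0–210 m: 1.7 × 3.1×10⁻⁴ × 210 = 0.11067 m
A Layer 2: 650 × 0.23 × 2.4×10⁻⁴ = 0.03588 m
A total: 0.14655 m
B Layer 1: 130 × 1.5×10⁻⁴ × 0.83 = 0.016185 m
B Layer 2: 400 × 0.56 × 0.97×10⁻⁴ = 0.021728 m
B Layer 3: 830 × 0.86×10⁻⁴ × 0.13 = 0.0092794 m
B total: 0.0471924 m
Ratio: 0.14655 / 0.0471924 ≈ 3.105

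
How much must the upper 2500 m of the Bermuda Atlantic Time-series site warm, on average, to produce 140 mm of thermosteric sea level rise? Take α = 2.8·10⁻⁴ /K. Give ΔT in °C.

ΔT ≈ 0.200 °C

ΔT = Δh/(αH) = 0.14 / (2.8×10⁻⁴ × 2500) = 0.2000 °C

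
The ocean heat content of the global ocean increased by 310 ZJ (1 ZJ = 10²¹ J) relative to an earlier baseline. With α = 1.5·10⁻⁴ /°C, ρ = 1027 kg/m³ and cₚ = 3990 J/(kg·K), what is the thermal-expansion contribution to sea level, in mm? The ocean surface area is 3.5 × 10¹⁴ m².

Per unit area: Q = 310×10²¹ / (3.5×10¹⁴) ≈ 8.857×10⁸ J/m²
Δh = αQ/(ρcₚ) = 1.5×10⁻⁴ × 8.857×10⁸ / (1027 × 3990) ≈ 0.032422 m

about 32.4 mm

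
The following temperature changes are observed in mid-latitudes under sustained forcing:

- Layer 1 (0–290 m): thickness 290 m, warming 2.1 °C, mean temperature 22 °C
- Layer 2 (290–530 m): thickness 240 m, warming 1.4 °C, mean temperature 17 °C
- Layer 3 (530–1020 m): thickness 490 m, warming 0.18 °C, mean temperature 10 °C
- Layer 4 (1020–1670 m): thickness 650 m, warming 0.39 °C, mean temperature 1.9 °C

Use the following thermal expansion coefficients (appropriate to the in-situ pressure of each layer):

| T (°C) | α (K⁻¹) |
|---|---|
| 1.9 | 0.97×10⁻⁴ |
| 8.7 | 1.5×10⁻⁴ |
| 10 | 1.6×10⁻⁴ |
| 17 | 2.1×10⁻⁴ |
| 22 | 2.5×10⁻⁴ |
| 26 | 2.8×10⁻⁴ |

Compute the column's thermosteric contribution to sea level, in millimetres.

Layer 1 at 22 °C → α = 2.5×10⁻⁴ K⁻¹
Layer 2 at 17 °C → α = 2.1×10⁻⁴ K⁻¹
Layer 3 at 10 °C → α = 1.6×10⁻⁴ K⁻¹
Layer 4 at 1.9 °C → α = 0.97×10⁻⁴ K⁻¹
0–290 m: 2.1 × 2.5×10⁻⁴ × 290 = 0.15225 m
290–530 m: 2.1×10⁻⁴ × 1.4 × 240 = 0.07056 m
530–1020 m: 1.6×10⁻⁴ × 490 × 0.18 = 0.014112 m
0.39 × 0.97×10⁻⁴ × 650 = 0.0245895 m
Δh = 0.15225 + 0.07056 + 0.014112 + 0.0245895 = 0.2615115 m

262 mm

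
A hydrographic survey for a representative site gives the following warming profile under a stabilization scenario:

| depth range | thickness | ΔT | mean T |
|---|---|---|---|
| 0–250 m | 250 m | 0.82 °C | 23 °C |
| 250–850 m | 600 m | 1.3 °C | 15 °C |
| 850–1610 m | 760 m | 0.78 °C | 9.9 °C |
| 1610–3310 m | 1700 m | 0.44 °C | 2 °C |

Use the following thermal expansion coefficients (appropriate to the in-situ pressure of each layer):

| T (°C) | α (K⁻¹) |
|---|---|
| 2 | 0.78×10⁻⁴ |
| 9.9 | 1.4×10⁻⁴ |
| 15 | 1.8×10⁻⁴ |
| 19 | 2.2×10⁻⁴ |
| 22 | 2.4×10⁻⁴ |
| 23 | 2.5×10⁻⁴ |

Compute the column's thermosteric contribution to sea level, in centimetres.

about 33.3 cm

Layer 1 at 23 °C → α = 2.5×10⁻⁴ K⁻¹
Layer 2 at 15 °C → α = 1.8×10⁻⁴ K⁻¹
Layer 3 at 9.9 °C → α = 1.4×10⁻⁴ K⁻¹
Layer 4 at 2 °C → α = 0.78×10⁻⁴ K⁻¹
Layer 1: 2.5×10⁻⁴ × 0.82 × 250 = 0.05125 m
250–850 m: 600 × 1.3 × 1.8×10⁻⁴ = 0.14040 m
0.78 × 760 × 1.4×10⁻⁴ = 0.082992 m
1700 × 0.78×10⁻⁴ × 0.44 = 0.058344 m
Δh = 0.05125 + 0.14040 + 0.082992 + 0.058344 = 0.332986 m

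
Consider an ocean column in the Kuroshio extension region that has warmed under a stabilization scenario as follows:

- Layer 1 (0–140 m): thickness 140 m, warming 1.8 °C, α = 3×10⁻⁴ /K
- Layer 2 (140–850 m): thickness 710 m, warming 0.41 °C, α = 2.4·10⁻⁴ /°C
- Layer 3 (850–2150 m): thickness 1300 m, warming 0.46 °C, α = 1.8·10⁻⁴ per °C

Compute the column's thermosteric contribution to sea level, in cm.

0–140 m: 1.8 × 3×10⁻⁴ × 140 = 0.07560 m
0.41 × 2.4×10⁻⁴ × 710 = 0.069864 m
850–2150 m: 1.8×10⁻⁴ × 1300 × 0.46 = 0.10764 m
Δh = 0.07560 + 0.069864 + 0.10764 = 0.253104 m ≈ 25.3 cm

about 25.3 cm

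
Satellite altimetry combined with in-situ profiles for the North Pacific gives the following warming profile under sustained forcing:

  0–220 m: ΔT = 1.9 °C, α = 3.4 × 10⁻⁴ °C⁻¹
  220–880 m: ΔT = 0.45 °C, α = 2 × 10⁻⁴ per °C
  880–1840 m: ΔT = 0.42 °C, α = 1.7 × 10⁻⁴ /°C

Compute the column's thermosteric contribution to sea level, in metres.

1.9 × 3.4×10⁻⁴ × 220 = 0.14212 m
Layer 2: 0.45 × 2×10⁻⁴ × 660 = 0.05940 m
Layer 3: 1.7×10⁻⁴ × 0.42 × 960 = 0.068544 m
Δh = 0.14212 + 0.05940 + 0.068544 = 0.270064 m ≈ 0.27 m

0.27 m of thermosteric rise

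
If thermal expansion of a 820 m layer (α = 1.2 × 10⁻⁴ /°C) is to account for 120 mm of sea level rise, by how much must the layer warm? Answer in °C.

about 1.22 °C

ΔT = Δh/(αH) = 0.12 / (1.2×10⁻⁴ × 820) ≈ 1.220 °C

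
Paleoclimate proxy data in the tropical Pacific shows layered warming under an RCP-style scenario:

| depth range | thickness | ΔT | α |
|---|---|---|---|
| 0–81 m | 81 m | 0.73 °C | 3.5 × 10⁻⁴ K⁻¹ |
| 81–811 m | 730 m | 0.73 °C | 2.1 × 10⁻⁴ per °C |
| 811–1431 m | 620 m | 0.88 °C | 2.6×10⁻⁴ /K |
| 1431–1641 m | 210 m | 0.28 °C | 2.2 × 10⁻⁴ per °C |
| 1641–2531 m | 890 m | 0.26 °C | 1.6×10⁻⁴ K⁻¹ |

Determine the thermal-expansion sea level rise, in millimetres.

0.73 × 3.5×10⁻⁴ × 81 = 0.0206955 m
Layer 2: 2.1×10⁻⁴ × 0.73 × 730 = 0.111909 m
2.6×10⁻⁴ × 620 × 0.88 = 0.141856 m
1431–1641 m: 2.2×10⁻⁴ × 210 × 0.28 = 0.012936 m
890 × 0.26 × 1.6×10⁻⁴ = 0.037024 m
Δh = 0.0206955 + 0.111909 + 0.141856 + 0.012936 + 0.037024 = 0.3244205 m

Δh ≈ 324 mm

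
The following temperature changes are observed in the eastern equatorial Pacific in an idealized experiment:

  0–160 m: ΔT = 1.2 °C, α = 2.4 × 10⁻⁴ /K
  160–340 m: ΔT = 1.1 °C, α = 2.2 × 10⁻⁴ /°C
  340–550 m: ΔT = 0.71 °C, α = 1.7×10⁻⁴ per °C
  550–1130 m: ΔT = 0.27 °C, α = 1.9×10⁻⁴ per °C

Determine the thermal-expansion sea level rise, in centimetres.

0–160 m: 1.2 × 160 × 2.4×10⁻⁴ = 0.04608 m
160–340 m: 2.2×10⁻⁴ × 180 × 1.1 = 0.04356 m
Layer 3: 1.7×10⁻⁴ × 0.71 × 210 = 0.025347 m
Layer 4: 0.27 × 1.9×10⁻⁴ × 580 = 0.029754 m
Δh = 0.04608 + 0.04356 + 0.025347 + 0.029754 = 0.144741 m

Δh = 14.5 cm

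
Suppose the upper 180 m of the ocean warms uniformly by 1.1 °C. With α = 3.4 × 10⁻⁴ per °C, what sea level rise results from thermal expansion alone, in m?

Δh = αΔT·H = 3.4×10⁻⁴ × 1.1 × 180 = 0.06732 m

Δh ≈ 0.0673 m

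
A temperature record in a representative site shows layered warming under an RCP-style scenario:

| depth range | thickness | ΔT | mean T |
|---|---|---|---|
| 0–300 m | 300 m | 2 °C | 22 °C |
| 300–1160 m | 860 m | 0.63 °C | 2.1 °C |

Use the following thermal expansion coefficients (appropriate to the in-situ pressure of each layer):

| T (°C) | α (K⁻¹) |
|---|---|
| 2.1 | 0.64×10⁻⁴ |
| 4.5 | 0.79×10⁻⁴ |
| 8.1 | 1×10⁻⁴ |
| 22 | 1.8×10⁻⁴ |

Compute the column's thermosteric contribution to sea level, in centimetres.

Layer 1 at 22 °C → α = 1.8×10⁻⁴ K⁻¹
Layer 2 at 2.1 °C → α = 0.64×10⁻⁴ K⁻¹
2 × 1.8×10⁻⁴ × 300 = 0.10800 m
Layer 2: 860 × 0.64×10⁻⁴ × 0.63 = 0.0346752 m
Δh = 0.10800 + 0.0346752 = 0.1426752 m

Δh ≈ 14 cm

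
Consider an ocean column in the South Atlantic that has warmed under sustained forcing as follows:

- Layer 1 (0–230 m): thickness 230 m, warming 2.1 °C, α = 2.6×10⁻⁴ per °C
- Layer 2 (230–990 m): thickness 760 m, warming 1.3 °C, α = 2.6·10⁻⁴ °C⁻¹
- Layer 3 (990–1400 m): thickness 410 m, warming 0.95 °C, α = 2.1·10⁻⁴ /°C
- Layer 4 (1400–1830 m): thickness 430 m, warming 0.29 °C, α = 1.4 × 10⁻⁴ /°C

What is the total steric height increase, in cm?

about 48.2 cm

Layer 1: 2.6×10⁻⁴ × 230 × 2.1 = 0.12558 m
Layer 2: 760 × 1.3 × 2.6×10⁻⁴ = 0.25688 m
990–1400 m: 410 × 2.1×10⁻⁴ × 0.95 = 0.081795 m
Layer 4: 430 × 1.4×10⁻⁴ × 0.29 = 0.017458 m
Δh = 0.12558 + 0.25688 + 0.081795 + 0.017458 = 0.481713 m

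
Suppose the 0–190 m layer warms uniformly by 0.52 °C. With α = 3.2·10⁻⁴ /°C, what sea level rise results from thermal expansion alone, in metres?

about 0.032 m

Δh = αΔT·H = 3.2×10⁻⁴ × 0.52 × 190 = 0.031616 m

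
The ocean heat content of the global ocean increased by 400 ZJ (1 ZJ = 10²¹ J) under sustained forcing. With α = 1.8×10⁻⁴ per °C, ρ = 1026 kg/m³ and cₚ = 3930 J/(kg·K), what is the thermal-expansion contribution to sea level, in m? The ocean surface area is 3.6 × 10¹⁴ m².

Per unit area: Q = 400×10²¹ / (3.6×10¹⁴) ≈ 1.111×10⁹ J/m²
Δh = αQ/(ρcₚ) = 1.8×10⁻⁴ × 1.111×10⁹ / (1026 × 3930) ≈ 0.049596 m

Δh = 0.0496 m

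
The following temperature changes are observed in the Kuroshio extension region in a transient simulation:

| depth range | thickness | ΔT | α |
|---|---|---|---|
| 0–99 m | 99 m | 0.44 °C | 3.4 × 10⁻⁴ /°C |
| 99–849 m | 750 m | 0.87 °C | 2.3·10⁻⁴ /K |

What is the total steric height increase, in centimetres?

0.44 × 3.4×10⁻⁴ × 99 = 0.0148104 m
2.3×10⁻⁴ × 0.87 × 750 = 0.150075 m
Δh = 0.0148104 + 0.150075 = 0.1648854 m ≈ 16.5 cm

16.5 cm of thermosteric rise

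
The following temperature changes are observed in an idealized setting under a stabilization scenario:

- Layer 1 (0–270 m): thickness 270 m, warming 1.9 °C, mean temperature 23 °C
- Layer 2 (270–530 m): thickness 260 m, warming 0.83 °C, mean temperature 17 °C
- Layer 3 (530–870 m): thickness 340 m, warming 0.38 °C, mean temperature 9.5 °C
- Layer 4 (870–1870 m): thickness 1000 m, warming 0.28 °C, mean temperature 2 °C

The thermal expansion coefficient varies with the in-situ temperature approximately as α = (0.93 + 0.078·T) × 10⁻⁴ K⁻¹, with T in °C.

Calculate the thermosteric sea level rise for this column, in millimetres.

Layer 1: α = (0.93 + 0.078×23)×10⁻⁴ = 2.724×10⁻⁴ K⁻¹
Layer 2: α = (0.93 + 0.078×17)×10⁻⁴ = 2.256×10⁻⁴ K⁻¹
Layer 3: α = (0.93 + 0.078×9.5)×10⁻⁴ = 1.671×10⁻⁴ K⁻¹
Layer 4: α = (0.93 + 0.078×2)×10⁻⁴ = 1.086×10⁻⁴ K⁻¹
0–270 m: 1.9 × 270 × 2.724×10⁻⁴ = 0.1397412 m
2.256×10⁻⁴ × 260 × 0.83 = 0.04868448 m
Layer 3: 0.38 × 1.671×10⁻⁴ × 340 = 0.02158932 m
0.28 × 1000 × 1.086×10⁻⁴ = 0.030408 m
Δh = 0.1397412 + 0.04868448 + 0.02158932 + 0.030408 = 0.240423 m ≈ 240 mm

Δh ≈ 240 mm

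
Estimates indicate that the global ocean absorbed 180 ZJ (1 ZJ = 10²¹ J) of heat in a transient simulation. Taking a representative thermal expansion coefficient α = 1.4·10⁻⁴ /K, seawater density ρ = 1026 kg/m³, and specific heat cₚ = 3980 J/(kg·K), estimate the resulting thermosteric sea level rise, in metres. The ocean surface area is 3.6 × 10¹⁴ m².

Per unit area: Q = 180×10²¹ / (3.6×10¹⁴) = 5×10⁸ J/m²
Δh = αQ/(ρcₚ) = 1.4×10⁻⁴ × 5×10⁸ / (1026 × 3980) ≈ 0.017142 m

Δh ≈ 0.0171 m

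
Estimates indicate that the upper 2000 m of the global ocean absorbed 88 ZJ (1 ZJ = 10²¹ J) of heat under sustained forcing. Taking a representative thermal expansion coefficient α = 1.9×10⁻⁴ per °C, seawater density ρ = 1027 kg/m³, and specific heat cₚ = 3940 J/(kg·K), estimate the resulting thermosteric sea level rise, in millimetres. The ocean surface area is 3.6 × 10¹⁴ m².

Per unit area: Q = 88×10²¹ / (3.6×10¹⁴) ≈ 2.444×10⁸ J/m²
Δh = αQ/(ρcₚ) = 1.9×10⁻⁴ × 2.444×10⁸ / (1027 × 3940) ≈ 0.011476 m

about 11 mm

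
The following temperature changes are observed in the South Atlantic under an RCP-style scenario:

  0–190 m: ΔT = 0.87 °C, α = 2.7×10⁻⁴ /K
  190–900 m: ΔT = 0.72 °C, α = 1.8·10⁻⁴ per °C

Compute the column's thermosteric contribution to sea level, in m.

0–190 m: 0.87 × 2.7×10⁻⁴ × 190 = 0.044631 m
190–900 m: 710 × 1.8×10⁻⁴ × 0.72 = 0.092016 m
Δh = 0.044631 + 0.092016 = 0.136647 m

about 0.137 m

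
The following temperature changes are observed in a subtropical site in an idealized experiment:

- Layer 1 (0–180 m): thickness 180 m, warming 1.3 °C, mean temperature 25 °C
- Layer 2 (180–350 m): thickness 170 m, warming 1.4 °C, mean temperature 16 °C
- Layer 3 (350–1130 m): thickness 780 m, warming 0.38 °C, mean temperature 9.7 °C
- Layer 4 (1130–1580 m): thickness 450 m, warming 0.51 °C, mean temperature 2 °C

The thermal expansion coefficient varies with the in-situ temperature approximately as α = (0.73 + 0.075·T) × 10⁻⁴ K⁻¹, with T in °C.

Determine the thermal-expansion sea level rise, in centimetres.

Δh ≈ 17.0 cm

Layer 1: α = (0.73 + 0.075×25)×10⁻⁴ = 2.605×10⁻⁴ K⁻¹
Layer 2: α = (0.73 + 0.075×16)×10⁻⁴ = 1.93×10⁻⁴ K⁻¹
Layer 3: α = (0.73 + 0.075×9.7)×10⁻⁴ = 1.4575×10⁻⁴ K⁻¹
Layer 4: α = (0.73 + 0.075×2)×10⁻⁴ = 0.88×10⁻⁴ K⁻¹
0–180 m: 180 × 2.605×10⁻⁴ × 1.3 = 0.060957 m
180–350 m: 1.4 × 170 × 1.93×10⁻⁴ = 0.045934 m
Layer 3: 0.38 × 1.4575×10⁻⁴ × 780 = 0.0432003 m
1130–1580 m: 450 × 0.51 × 0.88×10⁻⁴ = 0.020196 m
Δh = 0.060957 + 0.045934 + 0.0432003 + 0.020196 = 0.1702873 m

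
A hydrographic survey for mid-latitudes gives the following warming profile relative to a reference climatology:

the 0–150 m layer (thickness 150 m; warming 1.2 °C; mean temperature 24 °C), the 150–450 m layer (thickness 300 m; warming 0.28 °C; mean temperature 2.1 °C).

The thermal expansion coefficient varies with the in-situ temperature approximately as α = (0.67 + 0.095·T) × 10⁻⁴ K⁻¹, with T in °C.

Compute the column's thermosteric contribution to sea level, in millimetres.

Layer 1: α = (0.67 + 0.095×24)×10⁻⁴ = 2.95×10⁻⁴ K⁻¹
Layer 2: α = (0.67 + 0.095×2.1)×10⁻⁴ = 0.8695×10⁻⁴ K⁻¹
1.2 × 150 × 2.95×10⁻⁴ = 0.05310 m
0.8695×10⁻⁴ × 300 × 0.28 = 0.0073038 m
Δh = 0.05310 + 0.0073038 = 0.0604038 m ≈ 60 mm

about 60 mm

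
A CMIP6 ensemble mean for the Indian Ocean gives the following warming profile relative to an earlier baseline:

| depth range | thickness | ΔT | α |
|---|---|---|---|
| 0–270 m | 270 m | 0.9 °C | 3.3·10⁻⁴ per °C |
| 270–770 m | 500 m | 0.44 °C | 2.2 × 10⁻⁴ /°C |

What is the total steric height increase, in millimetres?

about 130 mm

0–270 m: 3.3×10⁻⁴ × 270 × 0.9 = 0.08019 m
500 × 2.2×10⁻⁴ × 0.44 = 0.04840 m
Δh = 0.08019 + 0.04840 = 0.12859 m ≈ 130 mm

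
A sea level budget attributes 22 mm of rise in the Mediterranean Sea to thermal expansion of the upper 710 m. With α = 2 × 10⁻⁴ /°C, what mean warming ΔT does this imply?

about 0.155 °C

ΔT = Δh/(αH) = 0.022 / (2×10⁻⁴ × 710) ≈ 0.1549 °C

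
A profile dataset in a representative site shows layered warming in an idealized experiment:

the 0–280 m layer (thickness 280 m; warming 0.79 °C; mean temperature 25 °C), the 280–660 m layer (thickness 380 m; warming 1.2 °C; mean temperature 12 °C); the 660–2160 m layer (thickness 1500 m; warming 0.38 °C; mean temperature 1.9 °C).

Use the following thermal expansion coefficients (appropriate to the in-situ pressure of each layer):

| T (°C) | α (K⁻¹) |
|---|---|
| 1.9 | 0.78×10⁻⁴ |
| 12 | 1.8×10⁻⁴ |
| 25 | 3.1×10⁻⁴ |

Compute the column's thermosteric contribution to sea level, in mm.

195 mm

Layer 1 at 25 °C → α = 3.1×10⁻⁴ K⁻¹
Layer 2 at 12 °C → α = 1.8×10⁻⁴ K⁻¹
Layer 3 at 1.9 °C → α = 0.78×10⁻⁴ K⁻¹
Layer 1: 280 × 0.79 × 3.1×10⁻⁴ = 0.068572 m
280–660 m: 380 × 1.8×10⁻⁴ × 1.2 = 0.08208 m
660–2160 m: 0.38 × 1500 × 0.78×10⁻⁴ = 0.04446 m
Δh = 0.068572 + 0.08208 + 0.04446 = 0.195112 m ≈ 195 mm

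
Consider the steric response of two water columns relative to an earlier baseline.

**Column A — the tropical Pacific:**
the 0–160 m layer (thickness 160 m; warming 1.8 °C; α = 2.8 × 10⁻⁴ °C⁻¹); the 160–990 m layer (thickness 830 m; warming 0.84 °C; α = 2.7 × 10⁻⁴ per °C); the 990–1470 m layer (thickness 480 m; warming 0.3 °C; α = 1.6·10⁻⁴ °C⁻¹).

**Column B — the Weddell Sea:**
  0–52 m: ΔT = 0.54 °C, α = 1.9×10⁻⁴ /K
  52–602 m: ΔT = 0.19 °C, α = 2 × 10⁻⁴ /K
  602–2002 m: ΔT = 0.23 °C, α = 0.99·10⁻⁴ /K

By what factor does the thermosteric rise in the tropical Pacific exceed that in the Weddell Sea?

a factor of 5.02

A 0–160 m: 2.8×10⁻⁴ × 1.8 × 160 = 0.08064 m
A Layer 2: 830 × 2.7×10⁻⁴ × 0.84 = 0.188244 m
A Layer 3: 1.6×10⁻⁴ × 480 × 0.3 = 0.02304 m
A total: 0.291924 m
B Layer 1: 0.54 × 52 × 1.9×10⁻⁴ = 0.0053352 m
B Layer 2: 0.19 × 2×10⁻⁴ × 550 = 0.02090 m
B Layer 3: 0.99×10⁻⁴ × 1400 × 0.23 = 0.031878 m
B total: 0.0581132 m
Ratio: 0.291924 / 0.0581132 ≈ 5.023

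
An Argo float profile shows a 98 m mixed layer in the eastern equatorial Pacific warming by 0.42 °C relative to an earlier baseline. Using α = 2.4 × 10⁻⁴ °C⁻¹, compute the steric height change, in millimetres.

Δh = αΔT·H = 2.4×10⁻⁴ × 0.42 × 98 = 0.0098784 m

about 9.88 mm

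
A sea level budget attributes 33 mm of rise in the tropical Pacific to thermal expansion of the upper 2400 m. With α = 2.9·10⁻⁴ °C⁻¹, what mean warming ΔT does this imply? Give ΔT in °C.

ΔT = Δh/(αH) = 0.033 / (2.9×10⁻⁴ × 2400) ≈ 0.04741 °C

about 0.0474 °C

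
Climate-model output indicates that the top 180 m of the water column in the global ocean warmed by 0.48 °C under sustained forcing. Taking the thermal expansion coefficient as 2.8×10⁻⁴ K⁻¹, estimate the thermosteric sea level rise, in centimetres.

2.42 cm

Δh = αΔT·H = 2.8×10⁻⁴ × 0.48 × 180 = 0.024192 m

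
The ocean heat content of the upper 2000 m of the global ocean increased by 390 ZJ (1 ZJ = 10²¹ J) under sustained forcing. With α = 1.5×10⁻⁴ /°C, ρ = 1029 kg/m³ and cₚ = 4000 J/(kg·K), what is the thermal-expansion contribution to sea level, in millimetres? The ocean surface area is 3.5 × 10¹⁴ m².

about 40.6 mm

Per unit area: Q = 390×10²¹ / (3.5×10¹⁴) ≈ 1.114×10⁹ J/m²
Δh = αQ/(ρcₚ) = 1.5×10⁻⁴ × 1.114×10⁹ / (1029 × 4000) ≈ 0.040598 m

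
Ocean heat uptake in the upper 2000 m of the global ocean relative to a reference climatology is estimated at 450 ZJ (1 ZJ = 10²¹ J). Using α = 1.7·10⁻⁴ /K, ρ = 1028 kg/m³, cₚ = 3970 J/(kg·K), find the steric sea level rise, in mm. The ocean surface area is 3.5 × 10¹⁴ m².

Per unit area: Q = 450×10²¹ / (3.5×10¹⁴) ≈ 1.286×10⁹ J/m²
Δh = αQ/(ρcₚ) = 1.7×10⁻⁴ × 1.286×10⁹ / (1028 × 3970) ≈ 0.053568 m

about 53.6 mm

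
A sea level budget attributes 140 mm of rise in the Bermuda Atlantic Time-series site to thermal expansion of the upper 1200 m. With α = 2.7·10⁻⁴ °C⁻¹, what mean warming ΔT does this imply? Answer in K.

ΔT = Δh/(αH) = 0.14 / (2.7×10⁻⁴ × 1200) ≈ 0.4321 K

ΔT ≈ 0.432 K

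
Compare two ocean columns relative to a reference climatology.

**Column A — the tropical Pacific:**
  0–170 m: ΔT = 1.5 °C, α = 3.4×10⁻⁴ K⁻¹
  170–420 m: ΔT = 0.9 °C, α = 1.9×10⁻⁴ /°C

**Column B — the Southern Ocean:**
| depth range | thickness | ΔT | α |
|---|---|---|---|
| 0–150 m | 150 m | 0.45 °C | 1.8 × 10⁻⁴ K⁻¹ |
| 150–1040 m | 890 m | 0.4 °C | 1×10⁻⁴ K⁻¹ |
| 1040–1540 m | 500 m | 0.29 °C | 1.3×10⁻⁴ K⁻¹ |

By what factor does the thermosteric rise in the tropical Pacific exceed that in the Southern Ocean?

A 1.5 × 3.4×10⁻⁴ × 170 = 0.08670 m
A 170–420 m: 250 × 0.9 × 1.9×10⁻⁴ = 0.04275 m
A total: 0.12945 m
B 0–150 m: 150 × 0.45 × 1.8×10⁻⁴ = 0.01215 m
B Layer 2: 0.4 × 890 × 1×10⁻⁴ = 0.03560 m
B Layer 3: 500 × 1.3×10⁻⁴ × 0.29 = 0.01885 m
B total: 0.06660 m
Ratio: 0.12945 / 0.06660 ≈ 1.944

≈ 1.94×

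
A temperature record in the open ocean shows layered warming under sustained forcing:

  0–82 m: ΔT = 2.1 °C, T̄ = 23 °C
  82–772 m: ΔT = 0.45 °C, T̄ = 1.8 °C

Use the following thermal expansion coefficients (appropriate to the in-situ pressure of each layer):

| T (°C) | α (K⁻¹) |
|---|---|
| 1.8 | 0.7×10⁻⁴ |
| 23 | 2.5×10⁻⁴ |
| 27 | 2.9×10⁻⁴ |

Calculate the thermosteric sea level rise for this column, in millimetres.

Layer 1 at 23 °C → α = 2.5×10⁻⁴ K⁻¹
Layer 2 at 1.8 °C → α = 0.7×10⁻⁴ K⁻¹
2.1 × 2.5×10⁻⁴ × 82 = 0.04305 m
82–772 m: 690 × 0.7×10⁻⁴ × 0.45 = 0.021735 m
Δh = 0.04305 + 0.021735 = 0.064785 m

64.8 mm of thermosteric rise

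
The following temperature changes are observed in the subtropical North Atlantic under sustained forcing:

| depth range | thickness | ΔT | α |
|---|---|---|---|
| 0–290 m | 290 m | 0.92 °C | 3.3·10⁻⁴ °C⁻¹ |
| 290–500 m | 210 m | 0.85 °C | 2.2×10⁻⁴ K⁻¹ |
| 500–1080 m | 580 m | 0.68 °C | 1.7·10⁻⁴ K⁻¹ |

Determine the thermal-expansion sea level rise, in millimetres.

Layer 1: 0.92 × 3.3×10⁻⁴ × 290 = 0.088044 m
290–500 m: 210 × 0.85 × 2.2×10⁻⁴ = 0.03927 m
500–1080 m: 1.7×10⁻⁴ × 0.68 × 580 = 0.067048 m
Δh = 0.088044 + 0.03927 + 0.067048 = 0.194362 m

about 190 mm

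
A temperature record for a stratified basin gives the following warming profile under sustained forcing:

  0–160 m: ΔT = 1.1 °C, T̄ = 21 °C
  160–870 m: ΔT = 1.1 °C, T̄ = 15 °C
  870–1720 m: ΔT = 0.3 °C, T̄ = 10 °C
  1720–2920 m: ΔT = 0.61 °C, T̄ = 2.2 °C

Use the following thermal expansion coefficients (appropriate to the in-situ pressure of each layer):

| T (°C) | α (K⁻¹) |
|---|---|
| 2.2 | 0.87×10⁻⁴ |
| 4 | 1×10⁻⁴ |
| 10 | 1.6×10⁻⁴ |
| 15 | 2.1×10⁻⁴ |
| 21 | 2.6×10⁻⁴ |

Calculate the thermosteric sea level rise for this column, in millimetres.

Δh = 314 mm

Layer 1 at 21 °C → α = 2.6×10⁻⁴ K⁻¹
Layer 2 at 15 °C → α = 2.1×10⁻⁴ K⁻¹
Layer 3 at 10 °C → α = 1.6×10⁻⁴ K⁻¹
Layer 4 at 2.2 °C → α = 0.87×10⁻⁴ K⁻¹
1.1 × 2.6×10⁻⁴ × 160 = 0.04576 m
2.1×10⁻⁴ × 710 × 1.1 = 0.16401 m
870–1720 m: 0.3 × 1.6×10⁻⁴ × 850 = 0.04080 m
1720–2920 m: 1200 × 0.61 × 0.87×10⁻⁴ = 0.063684 m
Δh = 0.04576 + 0.16401 + 0.04080 + 0.063684 = 0.314254 m ≈ 314 mm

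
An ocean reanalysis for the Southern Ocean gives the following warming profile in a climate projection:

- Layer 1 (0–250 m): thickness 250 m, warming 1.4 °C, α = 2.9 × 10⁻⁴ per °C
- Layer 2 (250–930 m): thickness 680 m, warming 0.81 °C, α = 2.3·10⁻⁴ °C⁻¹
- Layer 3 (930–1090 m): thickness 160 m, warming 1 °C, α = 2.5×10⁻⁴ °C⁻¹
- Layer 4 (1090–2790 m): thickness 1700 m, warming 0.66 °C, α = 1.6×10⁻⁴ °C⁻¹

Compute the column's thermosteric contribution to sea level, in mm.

Layer 1: 2.9×10⁻⁴ × 250 × 1.4 = 0.10150 m
250–930 m: 680 × 2.3×10⁻⁴ × 0.81 = 0.126684 m
1 × 2.5×10⁻⁴ × 160 = 0.04000 m
1090–2790 m: 1.6×10⁻⁴ × 0.66 × 1700 = 0.17952 m
Δh = 0.10150 + 0.126684 + 0.04000 + 0.17952 = 0.447704 m

448 mm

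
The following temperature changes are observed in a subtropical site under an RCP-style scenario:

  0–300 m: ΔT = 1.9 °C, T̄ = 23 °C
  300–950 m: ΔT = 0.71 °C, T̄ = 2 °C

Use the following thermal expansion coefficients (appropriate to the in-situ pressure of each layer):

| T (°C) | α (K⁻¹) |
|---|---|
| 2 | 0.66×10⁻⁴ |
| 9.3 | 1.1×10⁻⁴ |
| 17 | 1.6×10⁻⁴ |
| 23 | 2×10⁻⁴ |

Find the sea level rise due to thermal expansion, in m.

about 0.14 m

Layer 1 at 23 °C → α = 2×10⁻⁴ K⁻¹
Layer 2 at 2 °C → α = 0.66×10⁻⁴ K⁻¹
300 × 2×10⁻⁴ × 1.9 = 0.11400 m
300–950 m: 650 × 0.71 × 0.66×10⁻⁴ = 0.030459 m
Δh = 0.11400 + 0.030459 = 0.144459 m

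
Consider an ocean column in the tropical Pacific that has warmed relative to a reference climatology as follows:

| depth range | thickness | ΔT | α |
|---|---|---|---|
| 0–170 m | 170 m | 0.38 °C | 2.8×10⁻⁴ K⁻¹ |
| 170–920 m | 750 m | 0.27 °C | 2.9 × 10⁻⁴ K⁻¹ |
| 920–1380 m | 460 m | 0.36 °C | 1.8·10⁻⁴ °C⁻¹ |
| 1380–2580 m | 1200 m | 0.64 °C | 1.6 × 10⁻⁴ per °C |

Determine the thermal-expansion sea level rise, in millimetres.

Layer 1: 0.38 × 2.8×10⁻⁴ × 170 = 0.018088 m
0.27 × 750 × 2.9×10⁻⁴ = 0.058725 m
Layer 3: 0.36 × 460 × 1.8×10⁻⁴ = 0.029808 m
1380–2580 m: 1200 × 1.6×10⁻⁴ × 0.64 = 0.12288 m
Δh = 0.018088 + 0.058725 + 0.029808 + 0.12288 = 0.229501 m

Δh ≈ 230 mm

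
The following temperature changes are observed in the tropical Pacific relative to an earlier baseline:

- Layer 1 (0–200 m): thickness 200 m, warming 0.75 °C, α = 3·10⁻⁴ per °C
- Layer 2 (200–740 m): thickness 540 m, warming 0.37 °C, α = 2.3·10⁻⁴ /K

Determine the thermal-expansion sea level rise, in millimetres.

Δh = 91.0 mm

Layer 1: 0.75 × 3×10⁻⁴ × 200 = 0.04500 m
200–740 m: 540 × 2.3×10⁻⁴ × 0.37 = 0.045954 m
Δh = 0.04500 + 0.045954 = 0.090954 m ≈ 91.0 mm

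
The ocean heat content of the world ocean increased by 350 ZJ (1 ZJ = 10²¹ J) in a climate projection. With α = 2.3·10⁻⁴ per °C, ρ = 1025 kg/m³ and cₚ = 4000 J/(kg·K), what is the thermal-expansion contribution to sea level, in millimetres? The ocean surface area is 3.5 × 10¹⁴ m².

Per unit area: Q = 350×10²¹ / (3.5×10¹⁴) = 1×10⁹ J/m²
Δh = αQ/(ρcₚ) = 2.3×10⁻⁴ × 1×10⁹ / (1025 × 4000) ≈ 0.056098 m

56.1 mm of thermosteric rise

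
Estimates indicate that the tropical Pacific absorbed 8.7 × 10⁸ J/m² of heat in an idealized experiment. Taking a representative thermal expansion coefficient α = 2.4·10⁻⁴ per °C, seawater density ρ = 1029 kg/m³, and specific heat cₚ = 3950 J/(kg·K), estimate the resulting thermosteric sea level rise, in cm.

Δh ≈ 5.14 cm

Δh = αQ/(ρcₚ) = 2.4×10⁻⁴ × 8.7×10⁸ / (1029 × 3950) ≈ 0.051371 m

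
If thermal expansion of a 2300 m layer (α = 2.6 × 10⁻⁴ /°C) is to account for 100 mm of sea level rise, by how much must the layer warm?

about 0.167 °C

ΔT = Δh/(αH) = 0.1 / (2.6×10⁻⁴ × 2300) ≈ 0.1672 °C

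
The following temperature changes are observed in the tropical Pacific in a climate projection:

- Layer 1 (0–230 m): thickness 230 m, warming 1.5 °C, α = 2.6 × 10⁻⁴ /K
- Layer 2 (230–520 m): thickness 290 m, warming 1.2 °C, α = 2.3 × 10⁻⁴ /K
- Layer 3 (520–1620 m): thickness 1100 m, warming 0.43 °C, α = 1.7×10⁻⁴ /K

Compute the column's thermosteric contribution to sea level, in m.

Δh = 0.250 m

0–230 m: 230 × 2.6×10⁻⁴ × 1.5 = 0.08970 m
290 × 2.3×10⁻⁴ × 1.2 = 0.08004 m
Layer 3: 1100 × 1.7×10⁻⁴ × 0.43 = 0.08041 m
Δh = 0.08970 + 0.08004 + 0.08041 = 0.25015 m ≈ 0.250 m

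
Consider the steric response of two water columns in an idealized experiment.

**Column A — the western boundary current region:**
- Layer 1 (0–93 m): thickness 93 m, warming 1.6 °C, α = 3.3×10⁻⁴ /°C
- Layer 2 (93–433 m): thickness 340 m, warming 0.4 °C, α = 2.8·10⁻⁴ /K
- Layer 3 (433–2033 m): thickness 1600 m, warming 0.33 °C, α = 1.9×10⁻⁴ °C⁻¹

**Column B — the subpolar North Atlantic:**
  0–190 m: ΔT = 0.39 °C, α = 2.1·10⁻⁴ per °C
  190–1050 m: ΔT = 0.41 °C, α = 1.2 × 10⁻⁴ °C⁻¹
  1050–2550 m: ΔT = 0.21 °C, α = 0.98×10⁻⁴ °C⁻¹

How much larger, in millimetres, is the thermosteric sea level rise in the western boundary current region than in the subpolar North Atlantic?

99 mm larger

A 1.6 × 93 × 3.3×10⁻⁴ = 0.049104 m
A 0.4 × 340 × 2.8×10⁻⁴ = 0.03808 m
A 1600 × 1.9×10⁻⁴ × 0.33 = 0.10032 m
A total: 0.187504 m
B Layer 1: 2.1×10⁻⁴ × 190 × 0.39 = 0.015561 m
B Layer 2: 1.2×10⁻⁴ × 0.41 × 860 = 0.042312 m
B Layer 3: 1500 × 0.98×10⁻⁴ × 0.21 = 0.03087 m
B total: 0.088743 m
Difference: 0.187504 − 0.088743 = 0.098761 m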